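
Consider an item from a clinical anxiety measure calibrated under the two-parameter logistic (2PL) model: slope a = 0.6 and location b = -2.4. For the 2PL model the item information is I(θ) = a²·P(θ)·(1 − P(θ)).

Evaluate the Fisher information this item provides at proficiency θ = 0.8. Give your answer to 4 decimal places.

P = 1/(1+e^{-1.9200}) = 0.8721
P(1−P) = 0.8721 × 0.1279 = 0.1115
I = a² × P(1−P) = 0.6² × 0.1115 = 0.04014

0.0401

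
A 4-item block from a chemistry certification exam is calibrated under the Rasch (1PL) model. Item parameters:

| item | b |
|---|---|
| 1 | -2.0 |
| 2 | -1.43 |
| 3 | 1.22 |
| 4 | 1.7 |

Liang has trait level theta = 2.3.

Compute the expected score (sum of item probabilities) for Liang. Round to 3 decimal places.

P(theta) = 1 / (1 + exp(−(theta − b)))
P_1 = 1/(1+e^{-4.3000}) = 0.9866
P_2 = 1/(1+e^{-3.7300}) = 0.9766
P_3 = 1/(1+e^{-1.0800}) = 0.7465
P_4 = 1/(1+e^{-0.6000}) = 0.6457
E[score] = 0.9866 + 0.9766 + 0.7465 + 0.6457 = 3.3553

3.355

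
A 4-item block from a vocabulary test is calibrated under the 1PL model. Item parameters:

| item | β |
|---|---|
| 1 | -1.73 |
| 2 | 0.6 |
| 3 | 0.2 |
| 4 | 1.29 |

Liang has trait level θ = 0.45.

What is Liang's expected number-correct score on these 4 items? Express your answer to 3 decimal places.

P(θ) = 1 / (1 + exp(−(θ − β)))
P_1 = 1/(1+e^{-2.1800}) = 0.8984
P_2 = 1/(1+e^{0.1500}) = 0.4626
P_3 = 1/(1+e^{-0.2500}) = 0.5622
P_4 = 1/(1+e^{0.8400}) = 0.3015
E[score] = 0.8984 + 0.4626 + 0.5622 + 0.3015 = 2.2247

2.225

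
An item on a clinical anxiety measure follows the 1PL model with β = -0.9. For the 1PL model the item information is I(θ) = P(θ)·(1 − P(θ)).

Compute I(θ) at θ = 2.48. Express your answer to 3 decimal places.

0.032

P = 1/(1+e^{-3.3800}) = 0.9671
P(1−P) = 0.9671 × 0.0329 = 0.0318
I = P(1−P) = 0.03184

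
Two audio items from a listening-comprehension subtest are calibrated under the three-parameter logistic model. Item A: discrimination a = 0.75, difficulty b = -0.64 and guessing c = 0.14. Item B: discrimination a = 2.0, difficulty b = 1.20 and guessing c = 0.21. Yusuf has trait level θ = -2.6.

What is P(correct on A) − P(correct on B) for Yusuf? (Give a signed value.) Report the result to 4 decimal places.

P(θ) = c + (1 − c) · 1 / (1 + exp(−a(θ − b)))
P_A = 0.3008
P_B = 0.2104
P_A − P_B = 0.0904

0.0904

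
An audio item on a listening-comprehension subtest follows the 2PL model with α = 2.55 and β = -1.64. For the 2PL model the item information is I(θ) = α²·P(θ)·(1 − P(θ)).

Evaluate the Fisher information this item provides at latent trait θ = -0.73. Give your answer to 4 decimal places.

P = 1/(1+e^{-2.3205}) = 0.9106
P(1−P) = 0.9106 × 0.0894 = 0.0814
I = α² × P(1−P) = 2.55² × 0.0814 = 0.52956

0.5296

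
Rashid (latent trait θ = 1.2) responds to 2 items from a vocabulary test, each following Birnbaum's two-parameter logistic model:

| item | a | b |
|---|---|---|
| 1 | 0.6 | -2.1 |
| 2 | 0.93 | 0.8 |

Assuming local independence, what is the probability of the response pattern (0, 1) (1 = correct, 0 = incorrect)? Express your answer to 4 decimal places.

0.0718

P(θ) = 1 / (1 + exp(−a(θ − b)))
P_1 = 1/(1+e^{-1.9800}) = 0.8787
P_2 = 1/(1+e^{-0.3720}) = 0.5919
L = (1−P_1) × P_2 = 0.1213 × 0.5919 = 0.07181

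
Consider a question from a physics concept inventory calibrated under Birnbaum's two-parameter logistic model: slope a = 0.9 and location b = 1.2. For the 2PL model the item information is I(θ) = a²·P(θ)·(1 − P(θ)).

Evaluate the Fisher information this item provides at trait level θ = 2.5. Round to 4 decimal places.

0.1464

P = 1/(1+e^{-1.1700}) = 0.7631
P(1−P) = 0.7631 × 0.2369 = 0.1808
I = a² × P(1−P) = 0.9² × 0.1808 = 0.14641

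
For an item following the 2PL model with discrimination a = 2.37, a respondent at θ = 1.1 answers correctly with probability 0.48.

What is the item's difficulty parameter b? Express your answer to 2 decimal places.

P(θ) = 1 / (1 + exp(−a(θ − b)))
logit(0.48) = ln(0.48/0.52) = -0.0800
b = θ − logit/(a) = 1.1 − (-0.0800)/2.3700 = 1.1338

1.13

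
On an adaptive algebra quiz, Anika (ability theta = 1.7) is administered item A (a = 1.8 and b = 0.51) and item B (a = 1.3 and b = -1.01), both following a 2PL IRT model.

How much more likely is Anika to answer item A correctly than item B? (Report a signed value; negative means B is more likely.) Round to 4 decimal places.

P(theta) = 1 / (1 + exp(−a(theta − b)))
P_A = 0.8949
P_B = 0.9713
P_A − P_B = -0.0764

-0.0764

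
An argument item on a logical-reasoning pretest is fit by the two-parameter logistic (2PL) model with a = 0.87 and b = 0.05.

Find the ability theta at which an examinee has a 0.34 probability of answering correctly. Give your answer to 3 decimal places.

P(theta) = 1 / (1 + exp(−a(theta − b)))
logit = ln(0.3400/0.6600) = -0.6633
theta = b + logit/(a) = 0.05 + (-0.6633)/0.8700 = -0.7124

-0.712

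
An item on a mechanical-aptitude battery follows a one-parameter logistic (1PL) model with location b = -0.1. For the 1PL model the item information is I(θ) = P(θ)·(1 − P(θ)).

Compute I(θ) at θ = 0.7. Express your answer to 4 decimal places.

0.2139

P = 1/(1+e^{-0.8000}) = 0.6900
P(1−P) = 0.6900 × 0.3100 = 0.2139
I = P(1−P) = 0.21391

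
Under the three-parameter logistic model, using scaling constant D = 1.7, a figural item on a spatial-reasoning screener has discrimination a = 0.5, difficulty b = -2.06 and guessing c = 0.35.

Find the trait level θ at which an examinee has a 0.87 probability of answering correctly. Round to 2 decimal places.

P(θ) = c + (1 − c) · 1 / (1 + exp(−D·a(θ − b)))
Remove guessing floor: (0.87 − 0.35)/(1 − 0.35) = 0.8000
logit = ln(0.8000/0.2000) = 1.3863
θ = b + logit/(1.7·a) = -2.06 + 1.3863/0.8500 = -0.4291

-0.43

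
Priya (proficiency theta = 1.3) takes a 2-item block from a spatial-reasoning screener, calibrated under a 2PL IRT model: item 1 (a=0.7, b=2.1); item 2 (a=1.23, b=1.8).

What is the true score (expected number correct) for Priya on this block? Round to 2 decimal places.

P(theta) = 1 / (1 + exp(−a(theta − b)))
P_1 = 1/(1+e^{0.5600}) = 0.3635
P_2 = 1/(1+e^{0.6150}) = 0.3509
E[score] = 0.3635 + 0.3509 = 0.7145

0.71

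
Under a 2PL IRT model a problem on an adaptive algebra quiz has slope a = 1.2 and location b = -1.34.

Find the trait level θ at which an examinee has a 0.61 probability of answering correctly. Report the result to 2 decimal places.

P(θ) = 1 / (1 + exp(−a(θ − b)))
logit = ln(0.6100/0.3900) = 0.4473
θ = b + logit/(a) = -1.34 + 0.4473/1.2000 = -0.9672

-0.97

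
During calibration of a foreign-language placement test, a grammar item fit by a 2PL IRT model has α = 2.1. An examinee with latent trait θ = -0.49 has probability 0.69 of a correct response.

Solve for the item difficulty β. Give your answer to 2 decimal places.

P(θ) = 1 / (1 + exp(−α(θ − β)))
logit(0.69) = ln(0.69/0.31) = 0.8001
β = θ − logit/(α) = -0.49 − 0.8001/2.1000 = -0.8710

-0.87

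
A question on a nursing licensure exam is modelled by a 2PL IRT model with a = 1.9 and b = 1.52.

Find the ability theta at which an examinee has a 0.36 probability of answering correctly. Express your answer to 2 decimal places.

P(theta) = 1 / (1 + exp(−a(theta − b)))
logit = ln(0.3600/0.6400) = -0.5754
theta = b + logit/(a) = 1.52 + (-0.5754)/1.9000 = 1.2172

1.22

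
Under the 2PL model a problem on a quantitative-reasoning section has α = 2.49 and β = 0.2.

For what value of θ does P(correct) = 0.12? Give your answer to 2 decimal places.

P(θ) = 1 / (1 + exp(−α(θ − β)))
logit = ln(0.1200/0.8800) = -1.9924
θ = β + logit/(α) = 0.2 + (-1.9924)/2.4900 = -0.6002

-0.60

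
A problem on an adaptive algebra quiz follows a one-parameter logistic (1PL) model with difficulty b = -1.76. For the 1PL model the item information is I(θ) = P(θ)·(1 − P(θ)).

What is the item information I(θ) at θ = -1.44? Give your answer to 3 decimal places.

P = 1/(1+e^{-0.3200}) = 0.5793
P(1−P) = 0.5793 × 0.4207 = 0.2437
I = P(1−P) = 0.24371

0.244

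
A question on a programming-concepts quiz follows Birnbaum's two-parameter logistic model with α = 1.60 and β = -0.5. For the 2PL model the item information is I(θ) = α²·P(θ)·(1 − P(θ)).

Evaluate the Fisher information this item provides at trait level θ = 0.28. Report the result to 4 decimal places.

P = 1/(1+e^{-1.2480}) = 0.7770
P(1−P) = 0.7770 × 0.2230 = 0.1733
I = α² × P(1−P) = 1.60² × 0.1733 = 0.44364

0.4436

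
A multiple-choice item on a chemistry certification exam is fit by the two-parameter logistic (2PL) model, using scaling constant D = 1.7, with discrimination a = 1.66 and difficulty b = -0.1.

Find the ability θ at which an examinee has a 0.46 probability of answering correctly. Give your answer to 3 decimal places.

P(θ) = 1 / (1 + exp(−D·a(θ − b)))
logit = ln(0.4600/0.5400) = -0.1603
θ = b + logit/(1.7·a) = -0.1 + (-0.1603)/2.8220 = -0.1568

-0.157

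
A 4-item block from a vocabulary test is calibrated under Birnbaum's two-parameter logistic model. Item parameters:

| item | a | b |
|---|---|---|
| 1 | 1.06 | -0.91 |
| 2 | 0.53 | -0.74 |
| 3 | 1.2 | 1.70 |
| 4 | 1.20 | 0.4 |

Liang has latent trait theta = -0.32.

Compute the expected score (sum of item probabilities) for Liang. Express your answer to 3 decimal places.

P(theta) = 1 / (1 + exp(−a(theta − b)))
P_1 = 1/(1+e^{-0.6254}) = 0.6514
P_2 = 1/(1+e^{-0.2226}) = 0.5554
P_3 = 1/(1+e^{2.4240}) = 0.0814
P_4 = 1/(1+e^{0.8640}) = 0.2965
E[score] = 0.6514 + 0.5554 + 0.0814 + 0.2965 = 1.5847

1.585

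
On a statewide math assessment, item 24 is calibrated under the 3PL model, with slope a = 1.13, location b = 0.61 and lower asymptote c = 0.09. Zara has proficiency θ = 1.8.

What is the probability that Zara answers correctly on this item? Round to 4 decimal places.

P(θ) = c + (1 − c) · 1 / (1 + exp(−a(θ − b)))
Exponent: 1.13 × (1.8 − 0.61) = 1.3447
1/(1 + e^{-1.3447}) = 0.7933
P = 0.09 + 0.91 × 0.7933 = 0.8119

0.8119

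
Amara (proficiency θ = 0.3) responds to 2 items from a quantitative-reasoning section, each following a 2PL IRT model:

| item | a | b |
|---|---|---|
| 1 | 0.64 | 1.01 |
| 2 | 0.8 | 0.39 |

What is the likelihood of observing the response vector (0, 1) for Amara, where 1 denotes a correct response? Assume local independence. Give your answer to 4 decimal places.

P(θ) = 1 / (1 + exp(−a(θ − b)))
P_1 = 1/(1+e^{0.4544}) = 0.3883
P_2 = 1/(1+e^{0.0720}) = 0.4820
L = (1−P_1) × P_2 = 0.6117 × 0.4820 = 0.29484

0.2948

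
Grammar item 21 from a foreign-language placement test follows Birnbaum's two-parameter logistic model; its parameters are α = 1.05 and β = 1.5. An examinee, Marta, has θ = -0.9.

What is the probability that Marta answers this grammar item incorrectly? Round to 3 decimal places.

0.926

P(θ) = 1 / (1 + exp(−α(θ − β)))
Exponent: 1.05 × (-0.9 − 1.5) = -2.5200
1/(1 + e^{2.5200}) = 0.0745
P(incorrect) = 1 − 0.0745 = 0.9255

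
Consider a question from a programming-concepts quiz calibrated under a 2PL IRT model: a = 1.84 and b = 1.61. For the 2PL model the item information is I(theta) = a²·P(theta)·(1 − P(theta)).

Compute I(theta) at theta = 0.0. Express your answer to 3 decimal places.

0.158

P = 1/(1+e^{2.9624}) = 0.0492
P(1−P) = 0.0492 × 0.9508 = 0.0467
I = a² × P(1−P) = 1.84² × 0.0467 = 0.15823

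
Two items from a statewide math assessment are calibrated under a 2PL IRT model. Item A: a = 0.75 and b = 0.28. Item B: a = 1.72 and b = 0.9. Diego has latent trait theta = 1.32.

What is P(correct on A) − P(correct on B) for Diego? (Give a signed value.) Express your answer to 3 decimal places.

0.013

P(theta) = 1 / (1 + exp(−a(theta − b)))
P_A = 0.6857
P_B = 0.6731
P_A − P_B = 0.0125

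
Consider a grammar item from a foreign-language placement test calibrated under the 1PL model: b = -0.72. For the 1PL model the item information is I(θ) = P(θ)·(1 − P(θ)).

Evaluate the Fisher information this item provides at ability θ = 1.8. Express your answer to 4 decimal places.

P = 1/(1+e^{-2.5200}) = 0.9255
P(1−P) = 0.9255 × 0.0745 = 0.0689
I = P(1−P) = 0.06892

0.0689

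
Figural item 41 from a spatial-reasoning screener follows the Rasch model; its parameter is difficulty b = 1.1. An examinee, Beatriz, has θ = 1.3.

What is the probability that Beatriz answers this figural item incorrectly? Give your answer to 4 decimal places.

0.4502

P(θ) = 1 / (1 + exp(−(θ − b)))
Exponent: (1.3 − 1.1) = 0.2000
1/(1 + e^{-0.2000}) = 0.5498
P = 0.5498
P(incorrect) = 1 − 0.5498 = 0.4502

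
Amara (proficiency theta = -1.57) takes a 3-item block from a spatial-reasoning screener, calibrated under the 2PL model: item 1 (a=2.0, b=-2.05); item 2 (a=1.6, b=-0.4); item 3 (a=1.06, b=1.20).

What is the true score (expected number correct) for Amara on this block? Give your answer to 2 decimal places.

P(theta) = 1 / (1 + exp(−a(theta − b)))
P_1 = 1/(1+e^{-0.9600}) = 0.7231
P_2 = 1/(1+e^{1.8720}) = 0.1333
P_3 = 1/(1+e^{2.9362}) = 0.0504
E[score] = 0.7231 + 0.1333 + 0.0504 = 0.9068

0.91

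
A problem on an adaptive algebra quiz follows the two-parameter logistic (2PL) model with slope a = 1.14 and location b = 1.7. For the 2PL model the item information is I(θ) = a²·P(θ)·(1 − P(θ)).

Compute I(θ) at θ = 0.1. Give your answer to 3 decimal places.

0.155

P = 1/(1+e^{1.8240}) = 0.1390
P(1−P) = 0.1390 × 0.8610 = 0.1196
I = a² × P(1−P) = 1.14² × 0.1196 = 0.15549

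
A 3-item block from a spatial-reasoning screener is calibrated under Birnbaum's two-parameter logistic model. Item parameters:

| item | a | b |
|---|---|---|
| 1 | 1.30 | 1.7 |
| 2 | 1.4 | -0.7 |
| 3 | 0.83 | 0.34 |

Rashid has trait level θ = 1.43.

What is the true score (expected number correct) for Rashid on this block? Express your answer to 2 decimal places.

P(θ) = 1 / (1 + exp(−a(θ − b)))
P_1 = 1/(1+e^{0.3510}) = 0.4131
P_2 = 1/(1+e^{-2.9820}) = 0.9518
P_3 = 1/(1+e^{-0.9047}) = 0.7119
E[score] = 0.4131 + 0.9518 + 0.7119 = 2.0768

2.08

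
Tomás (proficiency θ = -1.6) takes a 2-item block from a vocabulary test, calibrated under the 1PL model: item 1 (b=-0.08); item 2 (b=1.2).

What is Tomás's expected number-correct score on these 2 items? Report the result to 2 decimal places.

0.24

P(θ) = 1 / (1 + exp(−(θ − b)))
P_1 = 1/(1+e^{1.5200}) = 0.1795
P_2 = 1/(1+e^{2.8000}) = 0.0573
E[score] = 0.1795 + 0.0573 = 0.2368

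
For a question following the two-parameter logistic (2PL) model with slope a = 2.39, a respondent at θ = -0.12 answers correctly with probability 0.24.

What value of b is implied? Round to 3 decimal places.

0.362

P(θ) = 1 / (1 + exp(−a(θ − b)))
logit(0.24) = ln(0.24/0.76) = -1.1527
b = θ − logit/(a) = -0.12 − (-1.1527)/2.3900 = 0.3623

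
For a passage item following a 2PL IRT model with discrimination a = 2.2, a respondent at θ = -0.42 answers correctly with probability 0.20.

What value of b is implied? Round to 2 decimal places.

P(θ) = 1 / (1 + exp(−a(θ − b)))
logit(0.20) = ln(0.20/0.80) = -1.3863
b = θ − logit/(a) = -0.42 − (-1.3863)/2.2000 = 0.2101

0.21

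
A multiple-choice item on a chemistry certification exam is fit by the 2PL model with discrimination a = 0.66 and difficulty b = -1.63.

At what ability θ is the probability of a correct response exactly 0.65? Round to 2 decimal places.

-0.69

P(θ) = 1 / (1 + exp(−a(θ − b)))
logit = ln(0.6500/0.3500) = 0.6190
θ = b + logit/(a) = -1.63 + 0.6190/0.6600 = -0.6921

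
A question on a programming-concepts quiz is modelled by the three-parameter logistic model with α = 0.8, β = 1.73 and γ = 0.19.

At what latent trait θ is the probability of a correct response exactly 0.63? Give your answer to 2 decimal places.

1.95

P(θ) = γ + (1 − γ) · 1 / (1 + exp(−α(θ − β)))
Remove guessing floor: (0.63 − 0.19)/(1 − 0.19) = 0.5432
logit = ln(0.5432/0.4568) = 0.1733
θ = β + logit/(α) = 1.73 + 0.1733/0.8000 = 1.9466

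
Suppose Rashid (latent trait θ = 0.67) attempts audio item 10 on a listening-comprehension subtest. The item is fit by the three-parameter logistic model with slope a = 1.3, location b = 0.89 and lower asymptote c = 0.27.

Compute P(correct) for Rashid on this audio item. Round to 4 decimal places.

P(θ) = c + (1 − c) · 1 / (1 + exp(−a(θ − b)))
Exponent: 1.3 × (0.67 − 0.89) = -0.2860
1/(1 + e^{0.2860}) = 0.4290
P = 0.27 + 0.73 × 0.4290 = 0.5832

0.5832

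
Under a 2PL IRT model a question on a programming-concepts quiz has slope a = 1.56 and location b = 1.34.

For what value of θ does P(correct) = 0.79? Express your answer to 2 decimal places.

2.19

P(θ) = 1 / (1 + exp(−a(θ − b)))
logit = ln(0.7900/0.2100) = 1.3249
θ = b + logit/(a) = 1.34 + 1.3249/1.5600 = 2.1893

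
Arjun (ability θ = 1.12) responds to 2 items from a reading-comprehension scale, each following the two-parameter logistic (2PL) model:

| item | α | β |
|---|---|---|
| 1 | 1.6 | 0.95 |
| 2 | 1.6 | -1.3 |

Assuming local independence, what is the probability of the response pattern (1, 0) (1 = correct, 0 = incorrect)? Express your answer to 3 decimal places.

0.012

P(θ) = 1 / (1 + exp(−α(θ − β)))
P_1 = 1/(1+e^{-0.2720}) = 0.5676
P_2 = 1/(1+e^{-3.8720}) = 0.9796
L = P_1 × (1−P_2) = 0.5676 × 0.0204 = 0.01157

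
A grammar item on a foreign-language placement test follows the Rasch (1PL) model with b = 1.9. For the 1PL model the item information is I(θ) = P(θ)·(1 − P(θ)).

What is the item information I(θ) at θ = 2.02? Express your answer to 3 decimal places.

0.249

P = 1/(1+e^{-0.1200}) = 0.5300
P(1−P) = 0.5300 × 0.4700 = 0.2491
I = P(1−P) = 0.24910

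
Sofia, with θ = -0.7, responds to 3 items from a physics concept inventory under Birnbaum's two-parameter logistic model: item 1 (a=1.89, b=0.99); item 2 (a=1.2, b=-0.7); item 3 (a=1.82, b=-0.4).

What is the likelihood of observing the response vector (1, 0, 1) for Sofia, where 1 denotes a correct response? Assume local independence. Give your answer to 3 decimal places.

0.007

P(θ) = 1 / (1 + exp(−a(θ − b)))
P_1 = 1/(1+e^{3.1941}) = 0.0394
P_2 = 1/(1+e^{0.0000}) = 0.5000
P_3 = 1/(1+e^{0.5460}) = 0.3668
L = P_1 × (1−P_2) × P_3 = 0.0394 × 0.5000 × 0.3668 = 0.00722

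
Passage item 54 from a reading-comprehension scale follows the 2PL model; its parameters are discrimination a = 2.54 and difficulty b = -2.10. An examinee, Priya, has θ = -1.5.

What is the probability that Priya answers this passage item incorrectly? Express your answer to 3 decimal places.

P(θ) = 1 / (1 + exp(−a(θ − b)))
Exponent: 2.54 × (-1.5 − (-2.10)) = 1.5240
1/(1 + e^{-1.5240}) = 0.8211
P(incorrect) = 1 − 0.8211 = 0.1789

0.179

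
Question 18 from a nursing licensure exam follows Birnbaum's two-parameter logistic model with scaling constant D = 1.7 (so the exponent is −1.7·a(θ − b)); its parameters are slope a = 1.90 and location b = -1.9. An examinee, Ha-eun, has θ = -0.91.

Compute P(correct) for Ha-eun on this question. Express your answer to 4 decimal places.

P(θ) = 1 / (1 + exp(−D·a(θ − b)))
Exponent: 1.7 × 1.90 × (-0.91 − (-1.9)) = 3.1977
1/(1 + e^{-3.1977}) = 0.9607
P = 0.9607

0.9607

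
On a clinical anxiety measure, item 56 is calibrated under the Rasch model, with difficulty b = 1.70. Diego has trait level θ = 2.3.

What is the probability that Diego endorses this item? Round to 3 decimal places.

0.646

P(θ) = 1 / (1 + exp(−(θ − b)))
Exponent: (2.3 − 1.70) = 0.6000
1/(1 + e^{-0.6000}) = 0.6457
P = 0.6457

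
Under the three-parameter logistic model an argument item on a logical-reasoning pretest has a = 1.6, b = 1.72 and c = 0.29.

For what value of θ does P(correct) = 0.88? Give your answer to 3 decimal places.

P(θ) = c + (1 − c) · 1 / (1 + exp(−a(θ − b)))
Remove guessing floor: (0.88 − 0.29)/(1 − 0.29) = 0.8310
logit = ln(0.8310/0.1690) = 1.5926
θ = b + logit/(a) = 1.72 + 1.5926/1.6000 = 2.7154

2.715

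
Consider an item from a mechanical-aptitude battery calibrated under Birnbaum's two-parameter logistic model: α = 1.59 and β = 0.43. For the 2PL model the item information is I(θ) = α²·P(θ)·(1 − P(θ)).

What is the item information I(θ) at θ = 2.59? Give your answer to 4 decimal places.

P = 1/(1+e^{-3.4344}) = 0.9688
P(1−P) = 0.9688 × 0.0312 = 0.0303
I = α² × P(1−P) = 1.59² × 0.0303 = 0.07650

0.0765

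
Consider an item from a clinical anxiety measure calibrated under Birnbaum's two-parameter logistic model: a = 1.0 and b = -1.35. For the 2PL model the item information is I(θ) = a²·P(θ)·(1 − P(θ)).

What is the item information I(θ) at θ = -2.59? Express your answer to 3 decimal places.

0.174

P = 1/(1+e^{1.2400}) = 0.2244
P(1−P) = 0.2244 × 0.7756 = 0.1741
I = a² × P(1−P) = 1.0² × 0.1741 = 0.17406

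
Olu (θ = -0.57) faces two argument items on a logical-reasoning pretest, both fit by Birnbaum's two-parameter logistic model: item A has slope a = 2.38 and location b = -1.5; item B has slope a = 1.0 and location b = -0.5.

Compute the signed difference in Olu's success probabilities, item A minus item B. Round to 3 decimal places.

P(θ) = 1 / (1 + exp(−a(θ − b)))
P_A = 0.9014
P_B = 0.4825
P_A − P_B = 0.4189

0.419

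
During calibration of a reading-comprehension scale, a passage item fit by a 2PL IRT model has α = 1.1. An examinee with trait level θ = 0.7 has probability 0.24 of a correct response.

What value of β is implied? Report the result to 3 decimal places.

1.748

P(θ) = 1 / (1 + exp(−α(θ − β)))
logit(0.24) = ln(0.24/0.76) = -1.1527
β = θ − logit/(α) = 0.7 − (-1.1527)/1.1000 = 1.7479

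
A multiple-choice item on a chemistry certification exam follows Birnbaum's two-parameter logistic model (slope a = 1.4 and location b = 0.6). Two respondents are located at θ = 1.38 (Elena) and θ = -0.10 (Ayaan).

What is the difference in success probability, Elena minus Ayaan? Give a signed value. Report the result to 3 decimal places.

0.476

P(θ) = 1 / (1 + exp(−a(θ − b)))
P(Elena) = 0.7488  [exponent 1.0920]
P(Ayaan) = 0.2729  [exponent -0.9800]
Difference = 0.7488 − 0.2729 = 0.4759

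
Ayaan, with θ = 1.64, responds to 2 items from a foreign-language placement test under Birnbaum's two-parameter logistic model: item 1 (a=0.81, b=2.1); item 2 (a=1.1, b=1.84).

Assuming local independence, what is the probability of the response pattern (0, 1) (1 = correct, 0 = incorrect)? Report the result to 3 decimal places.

P(θ) = 1 / (1 + exp(−a(θ − b)))
P_1 = 1/(1+e^{0.3726}) = 0.4079
P_2 = 1/(1+e^{0.2200}) = 0.4452
L = (1−P_1) × P_2 = 0.5921 × 0.4452 = 0.26361

0.264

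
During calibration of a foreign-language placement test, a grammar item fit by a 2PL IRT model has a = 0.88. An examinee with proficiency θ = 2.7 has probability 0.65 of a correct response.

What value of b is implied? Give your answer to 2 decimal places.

P(θ) = 1 / (1 + exp(−a(θ − b)))
logit(0.65) = ln(0.65/0.35) = 0.6190
b = θ − logit/(a) = 2.7 − 0.6190/0.8800 = 1.9965

2.00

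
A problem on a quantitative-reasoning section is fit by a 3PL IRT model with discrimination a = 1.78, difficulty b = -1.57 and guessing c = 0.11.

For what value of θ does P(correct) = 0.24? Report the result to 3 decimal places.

-2.562

P(θ) = c + (1 − c) · 1 / (1 + exp(−a(θ − b)))
Remove guessing floor: (0.24 − 0.11)/(1 − 0.11) = 0.1461
logit = ln(0.1461/0.8539) = -1.7658
θ = b + logit/(a) = -1.57 + (-1.7658)/1.7800 = -2.5620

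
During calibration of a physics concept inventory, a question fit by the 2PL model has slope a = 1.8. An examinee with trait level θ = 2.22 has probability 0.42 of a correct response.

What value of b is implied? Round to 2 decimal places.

P(θ) = 1 / (1 + exp(−a(θ − b)))
logit(0.42) = ln(0.42/0.58) = -0.3228
b = θ − logit/(a) = 2.22 − (-0.3228)/1.8000 = 2.3993

2.40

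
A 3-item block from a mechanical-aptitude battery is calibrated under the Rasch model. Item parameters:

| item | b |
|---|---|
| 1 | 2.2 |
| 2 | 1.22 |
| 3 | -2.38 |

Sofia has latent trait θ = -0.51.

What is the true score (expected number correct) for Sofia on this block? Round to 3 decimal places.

P(θ) = 1 / (1 + exp(−(θ − b)))
P_1 = 1/(1+e^{2.7100}) = 0.0624
P_2 = 1/(1+e^{1.7300}) = 0.1506
P_3 = 1/(1+e^{-1.8700}) = 0.8665
E[score] = 0.0624 + 0.1506 + 0.8665 = 1.0794

1.079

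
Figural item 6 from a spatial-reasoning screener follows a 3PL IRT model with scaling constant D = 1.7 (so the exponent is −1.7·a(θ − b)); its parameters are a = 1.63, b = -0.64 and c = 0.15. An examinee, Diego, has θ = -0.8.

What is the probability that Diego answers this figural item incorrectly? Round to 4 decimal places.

0.5177

P(θ) = c + (1 − c) · 1 / (1 + exp(−D·a(θ − b)))
Exponent: 1.7 × 1.63 × (-0.8 − (-0.64)) = -0.4434
1/(1 + e^{0.4434}) = 0.3909
P = 0.15 + 0.85 × 0.3909 = 0.4823
P(incorrect) = 1 − 0.4823 = 0.5177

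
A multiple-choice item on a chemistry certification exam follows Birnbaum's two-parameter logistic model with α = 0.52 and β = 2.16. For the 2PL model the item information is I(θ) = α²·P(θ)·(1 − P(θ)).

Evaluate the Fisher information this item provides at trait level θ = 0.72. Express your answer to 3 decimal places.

0.059

P = 1/(1+e^{0.7488}) = 0.3211
P(1−P) = 0.3211 × 0.6789 = 0.2180
I = α² × P(1−P) = 0.52² × 0.2180 = 0.05894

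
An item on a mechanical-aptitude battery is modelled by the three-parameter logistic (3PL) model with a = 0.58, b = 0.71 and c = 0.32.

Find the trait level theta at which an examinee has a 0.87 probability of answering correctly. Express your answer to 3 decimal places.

3.197

P(theta) = c + (1 − c) · 1 / (1 + exp(−a(theta − b)))
Remove guessing floor: (0.87 − 0.32)/(1 − 0.32) = 0.8088
logit = ln(0.8088/0.1912) = 1.4424
theta = b + logit/(a) = 0.71 + 1.4424/0.5800 = 3.1969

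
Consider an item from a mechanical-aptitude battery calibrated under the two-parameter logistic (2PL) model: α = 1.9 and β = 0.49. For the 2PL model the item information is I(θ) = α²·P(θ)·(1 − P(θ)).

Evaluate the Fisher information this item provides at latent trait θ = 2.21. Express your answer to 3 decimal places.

0.128

P = 1/(1+e^{-3.2680}) = 0.9633
P(1−P) = 0.9633 × 0.0367 = 0.0353
I = α² × P(1−P) = 1.9² × 0.0353 = 0.12758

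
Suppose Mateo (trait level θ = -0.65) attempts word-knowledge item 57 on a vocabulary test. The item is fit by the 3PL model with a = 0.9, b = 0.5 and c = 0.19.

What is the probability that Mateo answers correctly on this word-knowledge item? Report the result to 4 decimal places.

P(θ) = c + (1 − c) · 1 / (1 + exp(−a(θ − b)))
Exponent: 0.9 × (-0.65 − 0.5) = -1.0350
1/(1 + e^{1.0350}) = 0.2621
P = 0.19 + 0.81 × 0.2621 = 0.4023

0.4023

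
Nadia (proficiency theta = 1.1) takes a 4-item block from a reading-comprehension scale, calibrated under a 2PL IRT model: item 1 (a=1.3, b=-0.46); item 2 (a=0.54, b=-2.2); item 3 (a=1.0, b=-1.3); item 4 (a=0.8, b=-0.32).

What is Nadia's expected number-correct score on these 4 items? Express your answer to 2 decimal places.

P(theta) = 1 / (1 + exp(−a(theta − b)))
P_1 = 1/(1+e^{-2.0280}) = 0.8837
P_2 = 1/(1+e^{-1.7820}) = 0.8559
P_3 = 1/(1+e^{-2.4000}) = 0.9168
P_4 = 1/(1+e^{-1.1360}) = 0.7569
E[score] = 0.8837 + 0.8559 + 0.9168 + 0.7569 = 3.4134

3.41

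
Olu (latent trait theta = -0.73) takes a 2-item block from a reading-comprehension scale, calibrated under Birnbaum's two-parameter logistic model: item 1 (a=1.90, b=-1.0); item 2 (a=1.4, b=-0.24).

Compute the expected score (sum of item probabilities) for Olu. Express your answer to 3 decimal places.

0.960

P(theta) = 1 / (1 + exp(−a(theta − b)))
P_1 = 1/(1+e^{-0.5130}) = 0.6255
P_2 = 1/(1+e^{0.6860}) = 0.3349
E[score] = 0.6255 + 0.3349 = 0.9604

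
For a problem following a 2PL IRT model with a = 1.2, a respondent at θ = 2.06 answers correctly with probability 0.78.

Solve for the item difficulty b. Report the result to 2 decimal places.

1.01

P(θ) = 1 / (1 + exp(−a(θ − b)))
logit(0.78) = ln(0.78/0.22) = 1.2657
b = θ − logit/(a) = 2.06 − 1.2657/1.2000 = 1.0053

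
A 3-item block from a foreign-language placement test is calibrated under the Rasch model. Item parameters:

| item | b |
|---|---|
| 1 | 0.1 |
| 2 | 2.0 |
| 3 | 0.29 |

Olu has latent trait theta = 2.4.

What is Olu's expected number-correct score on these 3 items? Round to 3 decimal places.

P(theta) = 1 / (1 + exp(−(theta − b)))
P_1 = 1/(1+e^{-2.3000}) = 0.9089
P_2 = 1/(1+e^{-0.4000}) = 0.5987
P_3 = 1/(1+e^{-2.1100}) = 0.8919
E[score] = 0.9089 + 0.5987 + 0.8919 = 2.3994

2.399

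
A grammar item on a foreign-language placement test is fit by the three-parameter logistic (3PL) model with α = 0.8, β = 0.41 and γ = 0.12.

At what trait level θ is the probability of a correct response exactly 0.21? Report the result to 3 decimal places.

-2.305

P(θ) = γ + (1 − γ) · 1 / (1 + exp(−α(θ − β)))
Remove guessing floor: (0.21 − 0.12)/(1 − 0.12) = 0.1023
logit = ln(0.1023/0.8977) = -2.1722
θ = β + logit/(α) = 0.41 + (-2.1722)/0.8000 = -2.3053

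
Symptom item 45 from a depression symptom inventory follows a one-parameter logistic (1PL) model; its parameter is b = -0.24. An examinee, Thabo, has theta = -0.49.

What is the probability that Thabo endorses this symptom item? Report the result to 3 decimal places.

0.438

P(theta) = 1 / (1 + exp(−(theta − b)))
Exponent: (-0.49 − (-0.24)) = -0.2500
1/(1 + e^{0.2500}) = 0.4378
P = 0.4378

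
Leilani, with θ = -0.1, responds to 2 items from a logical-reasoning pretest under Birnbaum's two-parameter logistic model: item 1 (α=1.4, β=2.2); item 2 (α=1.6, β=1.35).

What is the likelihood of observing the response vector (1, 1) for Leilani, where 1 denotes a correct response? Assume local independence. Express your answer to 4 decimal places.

P(θ) = 1 / (1 + exp(−α(θ − β)))
P_1 = 1/(1+e^{3.2200}) = 0.0384
P_2 = 1/(1+e^{2.3200}) = 0.0895
L = P_1 × P_2 = 0.0384 × 0.0895 = 0.00344

0.0034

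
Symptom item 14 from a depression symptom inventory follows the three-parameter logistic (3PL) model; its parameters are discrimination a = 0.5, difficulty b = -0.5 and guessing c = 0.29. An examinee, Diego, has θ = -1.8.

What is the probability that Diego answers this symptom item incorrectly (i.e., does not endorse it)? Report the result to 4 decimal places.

P(θ) = c + (1 − c) · 1 / (1 + exp(−a(θ − b)))
Exponent: 0.5 × (-1.8 − (-0.5)) = -0.6500
1/(1 + e^{0.6500}) = 0.3430
P = 0.29 + 0.71 × 0.3430 = 0.5335
P(incorrect) = 1 − 0.5335 = 0.4665

0.4665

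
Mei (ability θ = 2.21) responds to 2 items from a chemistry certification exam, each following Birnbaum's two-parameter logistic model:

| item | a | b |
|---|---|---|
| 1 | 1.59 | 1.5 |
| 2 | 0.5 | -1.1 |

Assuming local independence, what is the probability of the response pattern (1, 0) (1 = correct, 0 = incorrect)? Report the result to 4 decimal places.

P(θ) = 1 / (1 + exp(−a(θ − b)))
P_1 = 1/(1+e^{-1.1289}) = 0.7556
P_2 = 1/(1+e^{-1.6550}) = 0.8396
L = P_1 × (1−P_2) = 0.7556 × 0.1604 = 0.12123

0.1212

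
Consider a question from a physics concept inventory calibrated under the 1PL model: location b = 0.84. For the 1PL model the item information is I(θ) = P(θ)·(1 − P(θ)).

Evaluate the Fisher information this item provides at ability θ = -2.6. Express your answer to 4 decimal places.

0.0301

P = 1/(1+e^{3.4400}) = 0.0311
P(1−P) = 0.0311 × 0.9689 = 0.0301
I = P(1−P) = 0.03010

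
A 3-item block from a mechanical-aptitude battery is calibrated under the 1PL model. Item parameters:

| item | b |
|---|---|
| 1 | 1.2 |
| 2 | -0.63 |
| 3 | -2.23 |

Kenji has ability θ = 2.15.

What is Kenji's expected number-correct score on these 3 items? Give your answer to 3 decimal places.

2.650

P(θ) = 1 / (1 + exp(−(θ − b)))
P_1 = 1/(1+e^{-0.9500}) = 0.7211
P_2 = 1/(1+e^{-2.7800}) = 0.9416
P_3 = 1/(1+e^{-4.3800}) = 0.9876
E[score] = 0.7211 + 0.9416 + 0.9876 = 2.6503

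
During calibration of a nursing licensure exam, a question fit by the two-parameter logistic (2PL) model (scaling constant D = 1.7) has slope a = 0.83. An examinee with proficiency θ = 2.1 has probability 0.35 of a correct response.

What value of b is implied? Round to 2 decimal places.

P(θ) = 1 / (1 + exp(−D·a(θ − b)))
logit(0.35) = ln(0.35/0.65) = -0.6190
b = θ − logit/(1.7·a) = 2.1 − (-0.6190)/1.4110 = 2.5387

2.54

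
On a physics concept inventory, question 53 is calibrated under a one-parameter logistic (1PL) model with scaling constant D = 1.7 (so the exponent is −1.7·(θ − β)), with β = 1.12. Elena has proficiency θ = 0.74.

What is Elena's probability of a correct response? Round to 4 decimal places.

P(θ) = 1 / (1 + exp(−D·(θ − β)))
Exponent: 1.7 × (0.74 − 1.12) = -0.6460
1/(1 + e^{0.6460}) = 0.3439
P = 0.3439

0.3439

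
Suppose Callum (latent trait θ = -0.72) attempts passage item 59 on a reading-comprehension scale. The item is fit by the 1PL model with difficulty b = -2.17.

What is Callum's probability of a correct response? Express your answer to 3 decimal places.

P(θ) = 1 / (1 + exp(−(θ − b)))
Exponent: (-0.72 − (-2.17)) = 1.4500
1/(1 + e^{-1.4500}) = 0.8100
P = 0.8100

0.810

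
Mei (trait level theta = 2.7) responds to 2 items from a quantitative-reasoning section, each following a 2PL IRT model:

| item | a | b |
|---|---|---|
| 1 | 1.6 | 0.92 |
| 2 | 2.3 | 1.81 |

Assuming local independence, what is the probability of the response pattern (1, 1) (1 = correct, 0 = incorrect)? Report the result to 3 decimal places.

P(theta) = 1 / (1 + exp(−a(theta − b)))
P_1 = 1/(1+e^{-2.8480}) = 0.9452
P_2 = 1/(1+e^{-2.0470}) = 0.8856
L = P_1 × P_2 = 0.9452 × 0.8856 = 0.83712

0.837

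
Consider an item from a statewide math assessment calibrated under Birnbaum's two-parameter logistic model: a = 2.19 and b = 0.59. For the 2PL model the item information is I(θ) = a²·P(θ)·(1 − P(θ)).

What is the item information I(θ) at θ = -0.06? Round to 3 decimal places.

P = 1/(1+e^{1.4235}) = 0.1941
P(1−P) = 0.1941 × 0.8059 = 0.1564
I = a² × P(1−P) = 2.19² × 0.1564 = 0.75027

0.750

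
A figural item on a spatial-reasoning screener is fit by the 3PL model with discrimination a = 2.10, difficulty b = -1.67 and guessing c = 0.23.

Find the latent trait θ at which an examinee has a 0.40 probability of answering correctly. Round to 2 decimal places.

P(θ) = c + (1 − c) · 1 / (1 + exp(−a(θ − b)))
Remove guessing floor: (0.40 − 0.23)/(1 − 0.23) = 0.2208
logit = ln(0.2208/0.7792) = -1.2611
θ = b + logit/(a) = -1.67 + (-1.2611)/2.1000 = -2.2705

-2.27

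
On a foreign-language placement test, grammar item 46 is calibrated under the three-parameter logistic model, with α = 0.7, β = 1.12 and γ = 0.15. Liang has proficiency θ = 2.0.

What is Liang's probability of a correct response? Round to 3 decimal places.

P(θ) = γ + (1 − γ) · 1 / (1 + exp(−α(θ − β)))
Exponent: 0.7 × (2.0 − 1.12) = 0.6160
1/(1 + e^{-0.6160}) = 0.6493
P = 0.15 + 0.85 × 0.6493 = 0.7019

0.702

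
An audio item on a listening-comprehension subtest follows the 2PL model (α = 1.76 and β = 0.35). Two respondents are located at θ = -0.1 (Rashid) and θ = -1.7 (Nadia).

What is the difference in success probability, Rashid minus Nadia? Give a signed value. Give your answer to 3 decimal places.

0.285

P(θ) = 1 / (1 + exp(−α(θ − β)))
P(Rashid) = 0.3117  [exponent -0.7920]
P(Nadia) = 0.0264  [exponent -3.6080]
Difference = 0.3117 − 0.0264 = 0.2853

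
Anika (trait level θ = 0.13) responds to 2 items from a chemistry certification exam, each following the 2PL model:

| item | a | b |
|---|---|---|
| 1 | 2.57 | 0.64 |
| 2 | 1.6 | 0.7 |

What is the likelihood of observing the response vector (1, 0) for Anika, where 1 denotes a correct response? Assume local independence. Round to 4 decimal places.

P(θ) = 1 / (1 + exp(−a(θ − b)))
P_1 = 1/(1+e^{1.3107}) = 0.2124
P_2 = 1/(1+e^{0.9120}) = 0.2866
L = P_1 × (1−P_2) = 0.2124 × 0.7134 = 0.15151

0.1515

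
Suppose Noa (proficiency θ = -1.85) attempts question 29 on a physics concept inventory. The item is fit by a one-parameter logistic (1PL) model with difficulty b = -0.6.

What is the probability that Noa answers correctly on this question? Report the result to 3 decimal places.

P(θ) = 1 / (1 + exp(−(θ − b)))
Exponent: (-1.85 − (-0.6)) = -1.2500
1/(1 + e^{1.2500}) = 0.2227
P = 0.2227

0.223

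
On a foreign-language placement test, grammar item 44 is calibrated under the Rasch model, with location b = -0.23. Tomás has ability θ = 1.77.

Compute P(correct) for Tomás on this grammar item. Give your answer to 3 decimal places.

P(θ) = 1 / (1 + exp(−(θ − b)))
Exponent: (1.77 − (-0.23)) = 2.0000
1/(1 + e^{-2.0000}) = 0.8808
P = 0.8808

0.881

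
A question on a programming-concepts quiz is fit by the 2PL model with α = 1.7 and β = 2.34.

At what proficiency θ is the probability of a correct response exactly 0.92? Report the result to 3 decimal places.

3.777

P(θ) = 1 / (1 + exp(−α(θ − β)))
logit = ln(0.9200/0.0800) = 2.4423
θ = β + logit/(α) = 2.34 + 2.4423/1.7000 = 3.7767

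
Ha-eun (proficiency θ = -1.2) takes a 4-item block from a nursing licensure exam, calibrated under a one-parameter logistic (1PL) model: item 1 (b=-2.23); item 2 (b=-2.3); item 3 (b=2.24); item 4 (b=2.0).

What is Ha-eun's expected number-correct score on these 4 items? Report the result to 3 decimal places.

P(θ) = 1 / (1 + exp(−(θ − b)))
P_1 = 1/(1+e^{-1.0300}) = 0.7369
P_2 = 1/(1+e^{-1.1000}) = 0.7503
P_3 = 1/(1+e^{3.4400}) = 0.0311
P_4 = 1/(1+e^{3.2000}) = 0.0392
E[score] = 0.7369 + 0.7503 + 0.0311 + 0.0392 = 1.5574

1.557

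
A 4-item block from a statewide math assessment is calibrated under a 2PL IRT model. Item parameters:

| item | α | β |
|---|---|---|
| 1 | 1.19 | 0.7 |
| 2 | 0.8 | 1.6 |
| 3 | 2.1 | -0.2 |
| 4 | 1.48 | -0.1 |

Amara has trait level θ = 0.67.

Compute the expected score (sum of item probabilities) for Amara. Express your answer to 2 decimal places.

P(θ) = 1 / (1 + exp(−α(θ − β)))
P_1 = 1/(1+e^{0.0357}) = 0.4911
P_2 = 1/(1+e^{0.7440}) = 0.3221
P_3 = 1/(1+e^{-1.8270}) = 0.8614
P_4 = 1/(1+e^{-1.1396}) = 0.7576
E[score] = 0.4911 + 0.3221 + 0.8614 + 0.7576 = 2.4322

2.43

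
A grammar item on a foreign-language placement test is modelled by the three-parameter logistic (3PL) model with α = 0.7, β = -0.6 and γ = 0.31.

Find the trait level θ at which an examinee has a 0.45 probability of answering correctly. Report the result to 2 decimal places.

P(θ) = γ + (1 − γ) · 1 / (1 + exp(−α(θ − β)))
Remove guessing floor: (0.45 − 0.31)/(1 − 0.31) = 0.2029
logit = ln(0.2029/0.7971) = -1.3683
θ = β + logit/(α) = -0.6 + (-1.3683)/0.7000 = -2.5547

-2.55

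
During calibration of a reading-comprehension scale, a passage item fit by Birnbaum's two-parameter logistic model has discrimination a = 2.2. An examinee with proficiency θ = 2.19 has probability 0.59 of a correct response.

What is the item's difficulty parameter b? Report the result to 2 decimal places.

P(θ) = 1 / (1 + exp(−a(θ − b)))
logit(0.59) = ln(0.59/0.41) = 0.3640
b = θ − logit/(a) = 2.19 − 0.3640/2.2000 = 2.0246

2.02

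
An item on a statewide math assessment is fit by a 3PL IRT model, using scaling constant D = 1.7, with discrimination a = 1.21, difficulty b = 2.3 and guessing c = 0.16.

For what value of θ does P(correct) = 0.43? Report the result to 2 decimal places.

P(θ) = c + (1 − c) · 1 / (1 + exp(−D·a(θ − b)))
Remove guessing floor: (0.43 − 0.16)/(1 − 0.16) = 0.3214
logit = ln(0.3214/0.6786) = -0.7472
θ = b + logit/(1.7·a) = 2.3 + (-0.7472)/2.0570 = 1.9367

1.94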